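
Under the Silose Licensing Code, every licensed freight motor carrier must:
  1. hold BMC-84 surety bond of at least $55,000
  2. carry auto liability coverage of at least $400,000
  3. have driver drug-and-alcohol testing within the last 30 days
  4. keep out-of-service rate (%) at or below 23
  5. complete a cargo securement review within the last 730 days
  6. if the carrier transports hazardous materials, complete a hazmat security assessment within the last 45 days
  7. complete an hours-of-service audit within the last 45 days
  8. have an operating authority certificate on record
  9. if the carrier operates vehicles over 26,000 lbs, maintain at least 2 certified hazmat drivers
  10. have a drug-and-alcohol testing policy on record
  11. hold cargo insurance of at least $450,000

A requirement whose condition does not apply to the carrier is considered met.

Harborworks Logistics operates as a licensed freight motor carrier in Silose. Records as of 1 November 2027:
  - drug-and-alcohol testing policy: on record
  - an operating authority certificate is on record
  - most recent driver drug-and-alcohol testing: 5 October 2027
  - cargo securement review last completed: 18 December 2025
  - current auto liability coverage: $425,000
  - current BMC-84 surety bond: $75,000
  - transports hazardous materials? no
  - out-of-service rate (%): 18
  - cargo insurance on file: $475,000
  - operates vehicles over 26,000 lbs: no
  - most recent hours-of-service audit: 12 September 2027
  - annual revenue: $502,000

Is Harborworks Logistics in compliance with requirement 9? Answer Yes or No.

9. condition 'operates vehicles over 26,000 lbs' does not hold → requirement n/a → met

Yes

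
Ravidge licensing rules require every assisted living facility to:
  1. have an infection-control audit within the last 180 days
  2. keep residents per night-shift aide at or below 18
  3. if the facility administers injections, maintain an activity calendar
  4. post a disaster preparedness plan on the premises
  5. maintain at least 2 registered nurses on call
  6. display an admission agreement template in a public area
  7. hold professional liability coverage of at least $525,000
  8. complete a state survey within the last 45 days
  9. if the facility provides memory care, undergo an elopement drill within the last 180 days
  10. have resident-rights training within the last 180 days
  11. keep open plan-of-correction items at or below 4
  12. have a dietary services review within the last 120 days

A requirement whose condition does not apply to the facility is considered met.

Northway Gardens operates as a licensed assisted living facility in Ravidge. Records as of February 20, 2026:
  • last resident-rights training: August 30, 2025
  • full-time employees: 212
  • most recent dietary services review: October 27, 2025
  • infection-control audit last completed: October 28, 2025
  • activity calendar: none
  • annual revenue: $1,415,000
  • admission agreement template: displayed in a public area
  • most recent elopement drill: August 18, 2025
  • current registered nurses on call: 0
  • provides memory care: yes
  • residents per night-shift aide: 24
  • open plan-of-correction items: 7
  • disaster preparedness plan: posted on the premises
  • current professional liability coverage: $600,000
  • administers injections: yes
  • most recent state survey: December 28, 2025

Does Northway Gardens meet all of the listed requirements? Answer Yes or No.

1. infection-control audit 115 days ago vs limit 180 → met
2. residents per night-shift aide 24 > 18 → not met
3. condition 'administers injections' holds; activity calendar absent → not met
4. disaster preparedness plan present → met
5. registered nurses on call 0 < 2 → not met
6. admission agreement template present → met
7. professional liability coverage $600,000 ≥ $525,000 → met
8. state survey 54 days ago vs limit 45 → not met
9. condition 'provides memory care' holds; elopement drill 186 days ago vs limit 180 → not met
10. resident-rights training 174 days ago vs limit 180 → met
11. open plan-of-correction items 7 > 4 → not met
12. dietary services review 116 days ago vs limit 120 → met
Not met: 2, 3, 5, 8, 9, 11

No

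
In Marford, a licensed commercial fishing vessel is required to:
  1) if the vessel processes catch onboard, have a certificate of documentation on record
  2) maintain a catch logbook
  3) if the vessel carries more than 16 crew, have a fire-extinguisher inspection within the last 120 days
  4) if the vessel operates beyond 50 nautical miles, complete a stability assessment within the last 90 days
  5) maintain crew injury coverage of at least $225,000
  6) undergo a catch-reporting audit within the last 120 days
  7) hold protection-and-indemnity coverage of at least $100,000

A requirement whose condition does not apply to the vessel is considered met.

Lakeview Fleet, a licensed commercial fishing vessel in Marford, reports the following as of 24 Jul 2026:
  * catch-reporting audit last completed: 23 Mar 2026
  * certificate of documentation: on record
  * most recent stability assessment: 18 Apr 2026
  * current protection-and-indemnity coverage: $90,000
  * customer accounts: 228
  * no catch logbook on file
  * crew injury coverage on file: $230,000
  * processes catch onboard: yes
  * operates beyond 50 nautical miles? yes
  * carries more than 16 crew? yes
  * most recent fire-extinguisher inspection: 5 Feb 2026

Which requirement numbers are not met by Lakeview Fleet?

2, 3, 4, 6, 7

1. condition 'processes catch onboard' holds; certificate of documentation present → met
2. catch logbook absent → not met
3. condition 'carries more than 16 crew' holds; fire-extinguisher inspection 169 days ago vs limit 120 → not met
4. condition 'operates beyond 50 nautical miles' holds; stability assessment 97 days ago vs limit 90 → not met
5. crew injury coverage $230,000 ≥ $225,000 → met
6. catch-reporting audit 123 days ago vs limit 120 → not met
7. protection-and-indemnity coverage $90,000 < $100,000 → not met
Not met: 2, 3, 4, 6, 7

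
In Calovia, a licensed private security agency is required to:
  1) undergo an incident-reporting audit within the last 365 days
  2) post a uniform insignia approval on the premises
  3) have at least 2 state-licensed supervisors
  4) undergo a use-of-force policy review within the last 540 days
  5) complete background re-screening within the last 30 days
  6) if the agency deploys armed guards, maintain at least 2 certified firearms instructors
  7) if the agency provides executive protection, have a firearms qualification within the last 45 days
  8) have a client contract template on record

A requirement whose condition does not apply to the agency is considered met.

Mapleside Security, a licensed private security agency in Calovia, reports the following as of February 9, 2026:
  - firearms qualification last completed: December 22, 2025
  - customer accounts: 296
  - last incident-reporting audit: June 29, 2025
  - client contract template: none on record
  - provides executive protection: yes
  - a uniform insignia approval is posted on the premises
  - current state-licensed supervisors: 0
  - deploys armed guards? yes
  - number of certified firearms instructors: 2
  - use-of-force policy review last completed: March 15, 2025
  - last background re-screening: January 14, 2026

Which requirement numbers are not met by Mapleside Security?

3, 7, 8

1. incident-reporting audit 225 days ago vs limit 365 → met
2. uniform insignia approval present → met
3. state-licensed supervisors 0 < 2 → not met
4. use-of-force policy review 331 days ago vs limit 540 → met
5. background re-screening 26 days ago vs limit 30 → met
6. condition 'deploys armed guards' holds; certified firearms instructors 2 ≥ 2 → met
7. condition 'provides executive protection' holds; firearms qualification 49 days ago vs limit 45 → not met
8. client contract template absent → not met
Not met: 3, 7, 8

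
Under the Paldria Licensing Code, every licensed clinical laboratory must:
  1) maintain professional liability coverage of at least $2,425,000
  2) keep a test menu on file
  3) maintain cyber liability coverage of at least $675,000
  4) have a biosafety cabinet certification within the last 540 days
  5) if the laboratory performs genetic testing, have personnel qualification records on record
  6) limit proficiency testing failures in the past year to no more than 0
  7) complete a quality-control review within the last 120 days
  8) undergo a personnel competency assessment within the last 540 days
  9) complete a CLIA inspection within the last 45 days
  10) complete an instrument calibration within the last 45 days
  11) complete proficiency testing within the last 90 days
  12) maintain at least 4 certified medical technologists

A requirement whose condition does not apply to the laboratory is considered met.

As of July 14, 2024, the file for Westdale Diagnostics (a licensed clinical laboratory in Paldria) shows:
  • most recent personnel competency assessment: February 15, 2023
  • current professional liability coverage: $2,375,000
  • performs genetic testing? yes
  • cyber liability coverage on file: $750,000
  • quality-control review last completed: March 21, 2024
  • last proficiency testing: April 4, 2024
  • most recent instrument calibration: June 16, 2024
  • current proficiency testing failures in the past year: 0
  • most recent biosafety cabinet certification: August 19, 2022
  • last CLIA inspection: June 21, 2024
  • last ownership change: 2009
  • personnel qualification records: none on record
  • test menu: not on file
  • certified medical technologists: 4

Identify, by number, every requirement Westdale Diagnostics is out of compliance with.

1. professional liability coverage $2,375,000 < $2,425,000 → not met
2. test menu absent → not met
3. cyber liability coverage $750,000 ≥ $675,000 → met
4. biosafety cabinet certification 695 days ago vs limit 540 → not met
5. condition 'performs genetic testing' holds; personnel qualification records absent → not met
6. proficiency testing failures in the past year 0 ≤ 0 → met
7. quality-control review 115 days ago vs limit 120 → met
8. personnel competency assessment 515 days ago vs limit 540 → met
9. CLIA inspection 23 days ago vs limit 45 → met
10. instrument calibration 28 days ago vs limit 45 → met
11. proficiency testing 101 days ago vs limit 90 → not met
12. certified medical technologists 4 ≥ 4 → met
Not met: 1, 2, 4, 5, 11

1, 2, 4, 5, 11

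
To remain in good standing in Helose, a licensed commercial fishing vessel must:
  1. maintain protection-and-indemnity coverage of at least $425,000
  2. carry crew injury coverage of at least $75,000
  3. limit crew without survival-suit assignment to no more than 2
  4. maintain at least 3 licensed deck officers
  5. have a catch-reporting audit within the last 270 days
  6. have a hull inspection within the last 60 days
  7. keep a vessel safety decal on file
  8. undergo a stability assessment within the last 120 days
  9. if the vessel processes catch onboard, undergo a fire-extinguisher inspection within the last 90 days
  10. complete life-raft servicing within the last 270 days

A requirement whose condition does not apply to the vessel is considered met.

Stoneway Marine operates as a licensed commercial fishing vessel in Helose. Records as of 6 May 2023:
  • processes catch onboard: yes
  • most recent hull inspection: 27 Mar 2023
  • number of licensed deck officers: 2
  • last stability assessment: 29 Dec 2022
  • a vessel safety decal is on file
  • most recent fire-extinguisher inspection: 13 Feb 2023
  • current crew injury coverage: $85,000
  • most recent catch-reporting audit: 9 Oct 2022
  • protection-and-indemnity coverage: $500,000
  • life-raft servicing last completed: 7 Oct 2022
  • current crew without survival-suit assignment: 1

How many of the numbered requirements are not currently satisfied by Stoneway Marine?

1. protection-and-indemnity coverage $500,000 ≥ $425,000 → met
2. crew injury coverage $85,000 ≥ $75,000 → met
3. crew without survival-suit assignment 1 ≤ 2 → met
4. licensed deck officers 2 < 3 → not met
5. catch-reporting audit 209 days ago vs limit 270 → met
6. hull inspection 40 days ago vs limit 60 → met
7. vessel safety decal present → met
8. stability assessment 128 days ago vs limit 120 → not met
9. condition 'processes catch onboard' holds; fire-extinguisher inspection 82 days ago vs limit 90 → met
10. life-raft servicing 211 days ago vs limit 270 → met
Not met: 2 of 10

2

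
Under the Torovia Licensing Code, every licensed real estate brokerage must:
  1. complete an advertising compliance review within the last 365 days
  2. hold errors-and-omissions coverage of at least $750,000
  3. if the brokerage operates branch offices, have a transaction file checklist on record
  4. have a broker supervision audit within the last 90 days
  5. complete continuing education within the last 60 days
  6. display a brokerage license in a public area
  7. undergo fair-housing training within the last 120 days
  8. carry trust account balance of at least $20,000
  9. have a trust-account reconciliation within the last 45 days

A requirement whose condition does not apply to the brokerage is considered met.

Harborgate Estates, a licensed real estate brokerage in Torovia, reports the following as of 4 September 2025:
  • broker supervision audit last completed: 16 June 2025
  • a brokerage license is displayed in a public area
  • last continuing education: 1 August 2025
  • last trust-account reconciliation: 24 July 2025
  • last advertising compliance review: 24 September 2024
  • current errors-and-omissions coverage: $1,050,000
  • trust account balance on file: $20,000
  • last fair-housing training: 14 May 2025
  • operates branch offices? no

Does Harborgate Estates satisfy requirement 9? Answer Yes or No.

Yes

9. trust-account reconciliation 42 days ago vs limit 45 → met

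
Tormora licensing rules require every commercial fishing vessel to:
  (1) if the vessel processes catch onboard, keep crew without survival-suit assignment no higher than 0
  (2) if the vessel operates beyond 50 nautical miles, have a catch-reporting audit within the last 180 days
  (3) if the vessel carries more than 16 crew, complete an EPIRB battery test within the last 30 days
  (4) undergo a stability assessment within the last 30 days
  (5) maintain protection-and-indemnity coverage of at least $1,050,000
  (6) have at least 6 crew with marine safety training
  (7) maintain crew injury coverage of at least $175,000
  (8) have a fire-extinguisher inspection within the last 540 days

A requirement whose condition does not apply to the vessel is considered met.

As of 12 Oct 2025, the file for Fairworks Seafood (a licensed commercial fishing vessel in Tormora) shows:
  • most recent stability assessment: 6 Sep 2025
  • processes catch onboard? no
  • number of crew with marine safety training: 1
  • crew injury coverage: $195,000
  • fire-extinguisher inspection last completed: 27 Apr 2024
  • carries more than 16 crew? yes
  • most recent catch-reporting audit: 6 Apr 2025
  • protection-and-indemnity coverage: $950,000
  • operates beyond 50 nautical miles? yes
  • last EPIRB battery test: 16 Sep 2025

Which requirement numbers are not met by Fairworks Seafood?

2, 4, 5, 6

1. condition 'processes catch onboard' does not hold → requirement n/a → met
2. condition 'operates beyond 50 nautical miles' holds; catch-reporting audit 189 days ago vs limit 180 → not met
3. condition 'carries more than 16 crew' holds; EPIRB battery test 26 days ago vs limit 30 → met
4. stability assessment 36 days ago vs limit 30 → not met
5. protection-and-indemnity coverage $950,000 < $1,050,000 → not met
6. crew with marine safety training 1 < 6 → not met
7. crew injury coverage $195,000 ≥ $175,000 → met
8. fire-extinguisher inspection 533 days ago vs limit 540 → met
Not met: 2, 4, 5, 6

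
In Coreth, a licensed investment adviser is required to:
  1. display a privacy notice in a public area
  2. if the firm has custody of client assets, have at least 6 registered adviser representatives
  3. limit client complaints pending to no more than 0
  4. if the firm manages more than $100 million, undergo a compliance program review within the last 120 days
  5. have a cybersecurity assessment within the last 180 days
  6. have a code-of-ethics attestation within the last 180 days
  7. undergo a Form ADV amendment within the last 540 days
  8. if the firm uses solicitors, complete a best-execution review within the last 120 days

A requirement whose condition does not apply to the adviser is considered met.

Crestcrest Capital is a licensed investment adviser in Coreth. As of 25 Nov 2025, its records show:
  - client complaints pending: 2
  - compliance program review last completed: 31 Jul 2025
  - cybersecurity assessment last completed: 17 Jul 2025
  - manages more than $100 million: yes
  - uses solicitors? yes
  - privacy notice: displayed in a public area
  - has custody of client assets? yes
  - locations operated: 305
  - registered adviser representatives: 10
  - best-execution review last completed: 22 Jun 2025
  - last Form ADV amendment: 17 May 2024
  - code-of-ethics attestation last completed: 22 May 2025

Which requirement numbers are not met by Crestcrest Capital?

3, 6, 7, 8

1. privacy notice present → met
2. condition 'has custody of client assets' holds; registered adviser representatives 10 ≥ 6 → met
3. client complaints pending 2 > 0 → not met
4. condition 'manages more than $100 million' holds; compliance program review 117 days ago vs limit 120 → met
5. cybersecurity assessment 131 days ago vs limit 180 → met
6. code-of-ethics attestation 187 days ago vs limit 180 → not met
7. Form ADV amendment 557 days ago vs limit 540 → not met
8. condition 'uses solicitors' holds; best-execution review 156 days ago vs limit 120 → not met
Not met: 3, 6, 7, 8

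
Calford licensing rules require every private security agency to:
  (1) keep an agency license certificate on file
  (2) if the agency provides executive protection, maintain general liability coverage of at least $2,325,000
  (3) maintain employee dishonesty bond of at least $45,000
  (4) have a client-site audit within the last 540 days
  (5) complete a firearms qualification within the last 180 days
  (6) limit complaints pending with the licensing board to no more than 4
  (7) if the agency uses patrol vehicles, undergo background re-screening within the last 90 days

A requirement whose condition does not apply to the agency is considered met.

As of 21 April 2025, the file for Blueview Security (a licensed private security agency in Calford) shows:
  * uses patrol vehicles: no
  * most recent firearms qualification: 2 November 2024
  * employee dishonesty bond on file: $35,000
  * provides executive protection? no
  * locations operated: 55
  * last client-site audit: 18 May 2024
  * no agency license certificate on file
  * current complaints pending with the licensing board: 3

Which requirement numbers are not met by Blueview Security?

1. agency license certificate absent → not met
2. condition 'provides executive protection' does not hold → requirement n/a → met
3. employee dishonesty bond $35,000 < $45,000 → not met
4. client-site audit 338 days ago vs limit 540 → met
5. firearms qualification 170 days ago vs limit 180 → met
6. complaints pending with the licensing board 3 ≤ 4 → met
7. condition 'uses patrol vehicles' does not hold → requirement n/a → met
Not met: 1, 3

1, 3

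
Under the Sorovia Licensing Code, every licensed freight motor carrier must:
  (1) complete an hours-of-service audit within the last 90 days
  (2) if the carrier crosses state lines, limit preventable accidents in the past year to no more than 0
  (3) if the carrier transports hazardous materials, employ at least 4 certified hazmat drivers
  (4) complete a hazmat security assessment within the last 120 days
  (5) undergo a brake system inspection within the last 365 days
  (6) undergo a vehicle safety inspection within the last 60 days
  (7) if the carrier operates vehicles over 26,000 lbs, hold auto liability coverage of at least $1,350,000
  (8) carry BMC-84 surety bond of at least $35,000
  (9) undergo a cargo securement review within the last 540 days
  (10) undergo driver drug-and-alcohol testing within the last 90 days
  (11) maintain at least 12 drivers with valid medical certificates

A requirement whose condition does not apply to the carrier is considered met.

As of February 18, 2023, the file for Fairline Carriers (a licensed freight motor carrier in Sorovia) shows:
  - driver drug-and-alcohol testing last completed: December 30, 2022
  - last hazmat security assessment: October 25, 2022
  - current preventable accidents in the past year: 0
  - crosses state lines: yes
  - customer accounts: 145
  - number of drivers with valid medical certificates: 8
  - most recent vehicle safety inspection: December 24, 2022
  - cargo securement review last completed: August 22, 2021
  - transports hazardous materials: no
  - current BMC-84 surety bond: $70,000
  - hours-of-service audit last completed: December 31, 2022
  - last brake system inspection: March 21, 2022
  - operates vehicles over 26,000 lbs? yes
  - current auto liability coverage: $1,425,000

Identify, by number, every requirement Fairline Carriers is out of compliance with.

1. hours-of-service audit 49 days ago vs limit 90 → met
2. condition 'crosses state lines' holds; preventable accidents in the past year 0 ≤ 0 → met
3. condition 'transports hazardous materials' does not hold → requirement n/a → met
4. hazmat security assessment 116 days ago vs limit 120 → met
5. brake system inspection 334 days ago vs limit 365 → met
6. vehicle safety inspection 56 days ago vs limit 60 → met
7. condition 'operates vehicles over 26,000 lbs' holds; auto liability coverage $1,425,000 ≥ $1,350,000 → met
8. BMC-84 surety bond $70,000 ≥ $35,000 → met
9. cargo securement review 545 days ago vs limit 540 → not met
10. driver drug-and-alcohol testing 50 days ago vs limit 90 → met
11. drivers with valid medical certificates 8 < 12 → not met
Not met: 9, 11

9, 11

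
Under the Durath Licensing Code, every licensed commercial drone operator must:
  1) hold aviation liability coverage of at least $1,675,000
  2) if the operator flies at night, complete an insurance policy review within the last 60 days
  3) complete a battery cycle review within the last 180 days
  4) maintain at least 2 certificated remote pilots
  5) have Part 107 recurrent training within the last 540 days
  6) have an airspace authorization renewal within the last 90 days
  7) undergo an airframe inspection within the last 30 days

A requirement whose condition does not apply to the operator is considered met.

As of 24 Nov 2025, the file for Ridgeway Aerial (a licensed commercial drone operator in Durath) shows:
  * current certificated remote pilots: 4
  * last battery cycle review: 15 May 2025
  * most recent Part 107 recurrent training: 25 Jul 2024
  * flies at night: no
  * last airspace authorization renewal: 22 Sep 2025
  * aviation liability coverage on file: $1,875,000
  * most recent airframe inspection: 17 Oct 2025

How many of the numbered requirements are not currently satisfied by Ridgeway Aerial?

1. aviation liability coverage $1,875,000 ≥ $1,675,000 → met
2. condition 'flies at night' does not hold → requirement n/a → met
3. battery cycle review 193 days ago vs limit 180 → not met
4. certificated remote pilots 4 ≥ 2 → met
5. Part 107 recurrent training 487 days ago vs limit 540 → met
6. airspace authorization renewal 63 days ago vs limit 90 → met
7. airframe inspection 38 days ago vs limit 30 → not met
Not met: 2 of 7

2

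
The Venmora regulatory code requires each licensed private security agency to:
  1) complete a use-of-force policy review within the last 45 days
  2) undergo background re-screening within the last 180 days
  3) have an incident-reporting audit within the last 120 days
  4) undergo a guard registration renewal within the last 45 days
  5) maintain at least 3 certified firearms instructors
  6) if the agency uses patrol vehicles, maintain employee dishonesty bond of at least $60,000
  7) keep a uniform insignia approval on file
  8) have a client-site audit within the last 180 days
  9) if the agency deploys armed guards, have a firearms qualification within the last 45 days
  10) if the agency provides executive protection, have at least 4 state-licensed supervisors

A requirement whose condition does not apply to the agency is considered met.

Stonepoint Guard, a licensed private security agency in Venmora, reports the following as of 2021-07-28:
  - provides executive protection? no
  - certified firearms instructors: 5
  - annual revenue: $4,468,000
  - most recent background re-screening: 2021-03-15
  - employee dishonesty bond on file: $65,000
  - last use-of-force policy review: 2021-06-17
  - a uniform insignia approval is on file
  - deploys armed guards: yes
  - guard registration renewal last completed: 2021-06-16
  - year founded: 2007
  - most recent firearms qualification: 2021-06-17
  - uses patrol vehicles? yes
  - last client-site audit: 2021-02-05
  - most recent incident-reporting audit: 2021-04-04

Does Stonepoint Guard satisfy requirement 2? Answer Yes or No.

Yes

2. background re-screening 135 days ago vs limit 180 → met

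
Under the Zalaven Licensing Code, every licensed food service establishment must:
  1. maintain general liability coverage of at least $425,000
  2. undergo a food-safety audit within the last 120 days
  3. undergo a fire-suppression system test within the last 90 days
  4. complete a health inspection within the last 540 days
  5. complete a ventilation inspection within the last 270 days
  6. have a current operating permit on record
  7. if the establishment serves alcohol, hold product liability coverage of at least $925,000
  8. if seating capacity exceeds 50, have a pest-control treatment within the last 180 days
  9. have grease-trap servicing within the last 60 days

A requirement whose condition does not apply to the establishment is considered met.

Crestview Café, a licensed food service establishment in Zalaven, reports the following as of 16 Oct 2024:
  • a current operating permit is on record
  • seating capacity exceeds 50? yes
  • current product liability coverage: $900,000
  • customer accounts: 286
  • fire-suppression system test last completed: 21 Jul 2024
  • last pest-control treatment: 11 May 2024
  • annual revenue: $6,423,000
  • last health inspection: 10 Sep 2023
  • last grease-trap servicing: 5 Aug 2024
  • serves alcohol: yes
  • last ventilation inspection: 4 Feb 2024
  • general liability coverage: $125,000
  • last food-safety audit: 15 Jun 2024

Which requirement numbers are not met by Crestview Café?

1. general liability coverage $125,000 < $425,000 → not met
2. food-safety audit 123 days ago vs limit 120 → not met
3. fire-suppression system test 87 days ago vs limit 90 → met
4. health inspection 402 days ago vs limit 540 → met
5. ventilation inspection 255 days ago vs limit 270 → met
6. current operating permit present → met
7. condition 'serves alcohol' holds; product liability coverage $900,000 < $925,000 → not met
8. condition 'seating capacity exceeds 50' holds; pest-control treatment 158 days ago vs limit 180 → met
9. grease-trap servicing 72 days ago vs limit 60 → not met
Not met: 1, 2, 7, 9

1, 2, 7, 9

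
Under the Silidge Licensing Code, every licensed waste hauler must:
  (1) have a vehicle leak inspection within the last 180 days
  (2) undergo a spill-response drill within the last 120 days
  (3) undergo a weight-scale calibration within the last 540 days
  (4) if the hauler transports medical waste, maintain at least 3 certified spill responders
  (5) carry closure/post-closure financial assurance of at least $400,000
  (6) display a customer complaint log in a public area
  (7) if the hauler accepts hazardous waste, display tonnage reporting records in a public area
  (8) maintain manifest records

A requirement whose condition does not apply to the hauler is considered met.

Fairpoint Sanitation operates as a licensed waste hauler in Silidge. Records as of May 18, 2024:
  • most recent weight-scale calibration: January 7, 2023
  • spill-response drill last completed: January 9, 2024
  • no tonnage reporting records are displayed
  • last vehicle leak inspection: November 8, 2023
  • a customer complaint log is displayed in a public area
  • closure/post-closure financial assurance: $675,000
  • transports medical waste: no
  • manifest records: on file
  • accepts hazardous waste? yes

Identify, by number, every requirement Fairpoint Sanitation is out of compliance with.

1. vehicle leak inspection 192 days ago vs limit 180 → not met
2. spill-response drill 130 days ago vs limit 120 → not met
3. weight-scale calibration 497 days ago vs limit 540 → met
4. condition 'transports medical waste' does not hold → requirement n/a → met
5. closure/post-closure financial assurance $675,000 ≥ $400,000 → met
6. customer complaint log present → met
7. condition 'accepts hazardous waste' holds; tonnage reporting records absent → not met
8. manifest records present → met
Not met: 1, 2, 7

1, 2, 7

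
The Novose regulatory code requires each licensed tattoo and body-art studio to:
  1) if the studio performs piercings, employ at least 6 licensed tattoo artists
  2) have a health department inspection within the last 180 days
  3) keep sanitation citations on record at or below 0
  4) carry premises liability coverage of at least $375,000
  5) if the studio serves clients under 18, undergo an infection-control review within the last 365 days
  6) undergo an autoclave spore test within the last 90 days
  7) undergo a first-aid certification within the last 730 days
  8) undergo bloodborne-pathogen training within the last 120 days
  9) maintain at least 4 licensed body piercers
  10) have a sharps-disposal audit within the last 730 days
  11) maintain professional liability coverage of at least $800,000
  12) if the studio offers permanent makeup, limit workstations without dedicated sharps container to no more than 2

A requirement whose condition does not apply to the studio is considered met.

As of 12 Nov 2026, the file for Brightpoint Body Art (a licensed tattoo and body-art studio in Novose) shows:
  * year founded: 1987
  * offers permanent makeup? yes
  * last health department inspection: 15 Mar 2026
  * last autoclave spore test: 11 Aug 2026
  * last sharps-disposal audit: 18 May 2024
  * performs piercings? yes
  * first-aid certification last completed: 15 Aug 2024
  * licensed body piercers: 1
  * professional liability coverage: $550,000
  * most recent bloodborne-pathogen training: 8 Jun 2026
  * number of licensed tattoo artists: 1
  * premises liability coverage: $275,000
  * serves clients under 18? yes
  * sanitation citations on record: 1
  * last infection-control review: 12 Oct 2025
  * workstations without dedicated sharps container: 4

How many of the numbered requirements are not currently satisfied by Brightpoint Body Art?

12

1. condition 'performs piercings' holds; licensed tattoo artists 1 < 6 → not met
2. health department inspection 242 days ago vs limit 180 → not met
3. sanitation citations on record 1 > 0 → not met
4. premises liability coverage $275,000 < $375,000 → not met
5. condition 'serves clients under 18' holds; infection-control review 396 days ago vs limit 365 → not met
6. autoclave spore test 93 days ago vs limit 90 → not met
7. first-aid certification 819 days ago vs limit 730 → not met
8. bloodborne-pathogen training 157 days ago vs limit 120 → not met
9. licensed body piercers 1 < 4 → not met
10. sharps-disposal audit 908 days ago vs limit 730 → not met
11. professional liability coverage $550,000 < $800,000 → not met
12. condition 'offers permanent makeup' holds; workstations without dedicated sharps container 4 > 2 → not met
Not met: 12 of 12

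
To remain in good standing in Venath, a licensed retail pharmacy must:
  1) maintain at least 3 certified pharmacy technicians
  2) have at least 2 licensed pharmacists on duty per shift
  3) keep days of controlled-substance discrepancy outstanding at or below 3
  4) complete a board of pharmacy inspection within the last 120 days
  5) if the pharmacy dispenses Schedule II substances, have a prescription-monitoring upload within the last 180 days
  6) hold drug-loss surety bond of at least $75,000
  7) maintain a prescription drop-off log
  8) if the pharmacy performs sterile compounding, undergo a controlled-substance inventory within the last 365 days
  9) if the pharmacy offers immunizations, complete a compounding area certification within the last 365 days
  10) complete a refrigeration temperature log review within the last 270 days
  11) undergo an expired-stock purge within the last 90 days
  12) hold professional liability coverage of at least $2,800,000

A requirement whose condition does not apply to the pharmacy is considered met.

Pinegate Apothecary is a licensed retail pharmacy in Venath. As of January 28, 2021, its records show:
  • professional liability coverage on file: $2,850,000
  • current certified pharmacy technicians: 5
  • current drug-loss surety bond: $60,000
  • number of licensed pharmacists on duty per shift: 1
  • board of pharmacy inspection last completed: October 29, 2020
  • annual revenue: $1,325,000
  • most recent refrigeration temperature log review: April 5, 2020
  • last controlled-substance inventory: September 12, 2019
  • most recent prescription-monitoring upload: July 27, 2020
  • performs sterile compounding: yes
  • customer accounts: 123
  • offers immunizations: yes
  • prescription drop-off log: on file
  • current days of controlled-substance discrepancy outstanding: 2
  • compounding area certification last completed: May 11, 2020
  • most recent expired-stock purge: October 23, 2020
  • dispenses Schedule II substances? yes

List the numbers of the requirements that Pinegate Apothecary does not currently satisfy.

2, 5, 6, 8, 10, 11

1. certified pharmacy technicians 5 ≥ 3 → met
2. licensed pharmacists on duty per shift 1 < 2 → not met
3. days of controlled-substance discrepancy outstanding 2 ≤ 3 → met
4. board of pharmacy inspection 91 days ago vs limit 120 → met
5. condition 'dispenses Schedule II substances' holds; prescription-monitoring upload 185 days ago vs limit 180 → not met
6. drug-loss surety bond $60,000 < $75,000 → not met
7. prescription drop-off log present → met
8. condition 'performs sterile compounding' holds; controlled-substance inventory 504 days ago vs limit 365 → not met
9. condition 'offers immunizations' holds; compounding area certification 262 days ago vs limit 365 → met
10. refrigeration temperature log review 298 days ago vs limit 270 → not met
11. expired-stock purge 97 days ago vs limit 90 → not met
12. professional liability coverage $2,850,000 ≥ $2,800,000 → met
Not met: 2, 5, 6, 8, 10, 11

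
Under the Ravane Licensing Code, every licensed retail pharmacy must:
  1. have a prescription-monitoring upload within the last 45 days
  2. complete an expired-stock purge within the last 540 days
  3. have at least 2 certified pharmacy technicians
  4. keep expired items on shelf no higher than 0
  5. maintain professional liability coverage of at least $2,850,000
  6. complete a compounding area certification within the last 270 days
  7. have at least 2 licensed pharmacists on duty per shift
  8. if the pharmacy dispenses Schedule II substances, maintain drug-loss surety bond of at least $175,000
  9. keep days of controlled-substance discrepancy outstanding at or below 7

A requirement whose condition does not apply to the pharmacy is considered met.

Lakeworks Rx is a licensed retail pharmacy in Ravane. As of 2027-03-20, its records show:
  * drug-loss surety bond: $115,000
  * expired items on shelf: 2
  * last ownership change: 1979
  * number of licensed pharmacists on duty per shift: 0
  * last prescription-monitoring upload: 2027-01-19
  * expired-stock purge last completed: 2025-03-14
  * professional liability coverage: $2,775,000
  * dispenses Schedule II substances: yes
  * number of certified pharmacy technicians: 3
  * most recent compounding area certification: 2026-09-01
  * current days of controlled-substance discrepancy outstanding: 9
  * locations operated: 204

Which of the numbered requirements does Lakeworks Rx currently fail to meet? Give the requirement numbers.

1. prescription-monitoring upload 60 days ago vs limit 45 → not met
2. expired-stock purge 736 days ago vs limit 540 → not met
3. certified pharmacy technicians 3 ≥ 2 → met
4. expired items on shelf 2 > 0 → not met
5. professional liability coverage $2,775,000 < $2,850,000 → not met
6. compounding area certification 200 days ago vs limit 270 → met
7. licensed pharmacists on duty per shift 0 < 2 → not met
8. condition 'dispenses Schedule II substances' holds; drug-loss surety bond $115,000 < $175,000 → not met
9. days of controlled-substance discrepancy outstanding 9 > 7 → not met
Not met: 1, 2, 4, 5, 7, 8, 9

1, 2, 4, 5, 7, 8, 9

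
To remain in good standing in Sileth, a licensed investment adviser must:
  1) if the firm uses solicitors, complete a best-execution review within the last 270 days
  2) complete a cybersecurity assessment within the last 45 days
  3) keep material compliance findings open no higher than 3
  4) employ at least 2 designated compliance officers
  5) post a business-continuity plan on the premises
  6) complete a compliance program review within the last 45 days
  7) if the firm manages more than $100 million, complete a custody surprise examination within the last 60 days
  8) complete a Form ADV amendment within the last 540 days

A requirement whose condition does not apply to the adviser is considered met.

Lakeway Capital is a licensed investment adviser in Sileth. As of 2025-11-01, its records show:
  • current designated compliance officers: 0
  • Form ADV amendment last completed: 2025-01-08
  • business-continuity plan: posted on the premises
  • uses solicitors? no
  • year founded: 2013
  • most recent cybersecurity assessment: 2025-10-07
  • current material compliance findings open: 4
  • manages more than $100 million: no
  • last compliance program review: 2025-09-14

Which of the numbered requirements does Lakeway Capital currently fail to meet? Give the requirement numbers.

1. condition 'uses solicitors' does not hold → requirement n/a → met
2. cybersecurity assessment 25 days ago vs limit 45 → met
3. material compliance findings open 4 > 3 → not met
4. designated compliance officers 0 < 2 → not met
5. business-continuity plan present → met
6. compliance program review 48 days ago vs limit 45 → not met
7. condition 'manages more than $100 million' does not hold → requirement n/a → met
8. Form ADV amendment 297 days ago vs limit 540 → met
Not met: 3, 4, 6

3, 4, 6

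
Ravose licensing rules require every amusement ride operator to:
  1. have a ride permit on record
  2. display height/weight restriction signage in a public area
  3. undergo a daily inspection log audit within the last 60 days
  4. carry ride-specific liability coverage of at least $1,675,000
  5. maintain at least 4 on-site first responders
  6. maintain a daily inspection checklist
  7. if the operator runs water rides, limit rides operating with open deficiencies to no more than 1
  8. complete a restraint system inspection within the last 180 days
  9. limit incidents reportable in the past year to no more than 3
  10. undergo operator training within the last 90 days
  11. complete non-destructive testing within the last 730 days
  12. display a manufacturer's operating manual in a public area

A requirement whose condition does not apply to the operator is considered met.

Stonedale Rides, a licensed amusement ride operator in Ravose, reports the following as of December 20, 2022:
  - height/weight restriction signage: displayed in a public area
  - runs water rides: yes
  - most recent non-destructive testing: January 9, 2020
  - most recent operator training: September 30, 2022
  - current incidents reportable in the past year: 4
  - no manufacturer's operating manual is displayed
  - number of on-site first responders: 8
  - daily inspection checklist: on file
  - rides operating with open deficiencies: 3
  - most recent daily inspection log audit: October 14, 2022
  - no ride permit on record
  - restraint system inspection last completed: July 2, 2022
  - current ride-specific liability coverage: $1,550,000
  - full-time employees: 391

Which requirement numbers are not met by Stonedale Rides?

1, 3, 4, 7, 9, 11, 12

1. ride permit absent → not met
2. height/weight restriction signage present → met
3. daily inspection log audit 67 days ago vs limit 60 → not met
4. ride-specific liability coverage $1,550,000 < $1,675,000 → not met
5. on-site first responders 8 ≥ 4 → met
6. daily inspection checklist present → met
7. condition 'runs water rides' holds; rides operating with open deficiencies 3 > 1 → not met
8. restraint system inspection 171 days ago vs limit 180 → met
9. incidents reportable in the past year 4 > 3 → not met
10. operator training 81 days ago vs limit 90 → met
11. non-destructive testing 1076 days ago vs limit 730 → not met
12. manufacturer's operating manual absent → not met
Not met: 1, 3, 4, 7, 9, 11, 12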